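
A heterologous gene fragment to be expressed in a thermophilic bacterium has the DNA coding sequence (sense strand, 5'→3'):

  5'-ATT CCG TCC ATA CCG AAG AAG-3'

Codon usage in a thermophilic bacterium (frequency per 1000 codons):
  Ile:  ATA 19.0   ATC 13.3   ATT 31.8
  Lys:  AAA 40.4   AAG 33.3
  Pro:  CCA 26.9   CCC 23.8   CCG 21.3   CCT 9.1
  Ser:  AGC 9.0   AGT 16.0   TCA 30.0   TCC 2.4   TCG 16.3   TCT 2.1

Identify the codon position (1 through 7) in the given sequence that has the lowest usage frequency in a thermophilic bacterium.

3

Codon 1 ATT (Ile): 31.8 per 1000.
Codon 2 CCG (Pro): 21.3 per 1000.
Codon 3 TCC (Ser): 2.4 per 1000.
Codon 4 ATA (Ile): 19.0 per 1000.
Codon 5 CCG (Pro): 21.3 per 1000.
Codon 6 AAG (Lys): 33.3 per 1000.
Codon 7 AAG (Lys): 33.3 per 1000.
Lowest frequency is 2.4 at codon 3.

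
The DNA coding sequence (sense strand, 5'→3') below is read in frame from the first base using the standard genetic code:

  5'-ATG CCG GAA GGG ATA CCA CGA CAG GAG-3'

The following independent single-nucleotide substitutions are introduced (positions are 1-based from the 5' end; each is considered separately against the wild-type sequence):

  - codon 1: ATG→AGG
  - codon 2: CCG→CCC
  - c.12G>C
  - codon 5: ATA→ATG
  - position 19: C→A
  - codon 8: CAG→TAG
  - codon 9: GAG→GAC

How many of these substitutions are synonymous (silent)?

3

Codon 1: ATG (Met) → AGG (Arg) — missense.
Codon 2: CCG (Pro) → CCC (Pro) — synonymous.
Codon 4: GGG (Gly) → GGC (Gly) — synonymous.
Codon 5: ATA (Ile) → ATG (Met) — missense.
Codon 7: CGA (Arg) → AGA (Arg) — synonymous.
Codon 8: CAG (Gln) → TAG (Stop) — nonsense.
Codon 9: GAG (Glu) → GAC (Asp) — missense.
Synonymous: 3 of 7.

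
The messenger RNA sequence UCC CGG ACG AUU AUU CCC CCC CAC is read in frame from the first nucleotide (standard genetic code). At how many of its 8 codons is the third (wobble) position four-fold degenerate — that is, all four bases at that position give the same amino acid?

Codon 1 UCC (Ser): third position 4-fold.
Codon 2 CGG (Arg): third position 4-fold.
Codon 3 ACG (Thr): third position 4-fold.
Codon 4 AUU (Ile): third position 3-fold.
Codon 5 AUU (Ile): third position 3-fold.
Codon 6 CCC (Pro): third position 4-fold.
Codon 7 CCC (Pro): third position 4-fold.
Codon 8 CAC (His): third position 2-fold.
Four-fold degenerate third positions: 5.

5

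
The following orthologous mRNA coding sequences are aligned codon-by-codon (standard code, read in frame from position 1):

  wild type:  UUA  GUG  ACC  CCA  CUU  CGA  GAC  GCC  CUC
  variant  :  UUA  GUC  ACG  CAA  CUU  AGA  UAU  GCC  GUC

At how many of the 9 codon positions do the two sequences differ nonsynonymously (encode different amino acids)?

3

Codon 1: UUA Leu / UUA Leu — identical.
Codon 2: GUG Val / GUC Val — synonymous.
Codon 3: ACC Thr / ACG Thr — synonymous.
Codon 4: CCA Pro / CAA Gln — nonsynonymous.
Codon 5: CUU Leu / CUU Leu — identical.
Codon 6: CGA Arg / AGA Arg — synonymous.
Codon 7: GAC Asp / UAU Tyr — nonsynonymous.
Codon 8: GCC Ala / GCC Ala — identical.
Codon 9: CUC Leu / GUC Val — nonsynonymous.
Nonsynonymous differences: 3.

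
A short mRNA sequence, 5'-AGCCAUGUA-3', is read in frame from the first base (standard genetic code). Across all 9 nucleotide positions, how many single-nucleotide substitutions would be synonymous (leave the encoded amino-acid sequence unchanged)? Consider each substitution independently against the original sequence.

Codon 1 (AGC, Ser): 1 synonymous substitution.
Codon 2 (CAU, His): 1 synonymous substitution.
Codon 3 (GUA, Val): 3 synonymous substitutions.
Total: 1 + 1 + 3 = 5.

5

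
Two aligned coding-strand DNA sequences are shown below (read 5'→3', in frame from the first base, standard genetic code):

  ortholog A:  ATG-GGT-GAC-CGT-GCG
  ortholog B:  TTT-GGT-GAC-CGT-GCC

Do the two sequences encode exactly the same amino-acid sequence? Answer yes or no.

Codon 1: ATG Met / TTT Phe — nonsynonymous.
Codon 2: GGT Gly / GGT Gly — identical.
Codon 3: GAC Asp / GAC Asp — identical.
Codon 4: CGT Arg / CGT Arg — identical.
Codon 5: GCG Ala / GCC Ala — synonymous.
Nonsynonymous differences: 1 → different protein.

no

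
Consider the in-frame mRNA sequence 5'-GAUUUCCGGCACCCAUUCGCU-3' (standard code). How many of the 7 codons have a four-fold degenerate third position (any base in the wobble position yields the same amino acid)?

3

Codon 1 GAU (Asp): third position 2-fold.
Codon 2 UUC (Phe): third position 2-fold.
Codon 3 CGG (Arg): third position 4-fold.
Codon 4 CAC (His): third position 2-fold.
Codon 5 CCA (Pro): third position 4-fold.
Codon 6 UUC (Phe): third position 2-fold.
Codon 7 GCU (Ala): third position 4-fold.
Four-fold degenerate third positions: 3.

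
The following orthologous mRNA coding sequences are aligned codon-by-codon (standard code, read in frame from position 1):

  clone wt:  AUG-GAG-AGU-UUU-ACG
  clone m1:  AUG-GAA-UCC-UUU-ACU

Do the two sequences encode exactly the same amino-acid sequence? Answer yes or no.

Codon 1: AUG Met / AUG Met — identical.
Codon 2: GAG Glu / GAA Glu — synonymous.
Codon 3: AGU Ser / UCC Ser — synonymous.
Codon 4: UUU Phe / UUU Phe — identical.
Codon 5: ACG Thr / ACU Thr — synonymous.
Nonsynonymous differences: 0 → same protein.

yes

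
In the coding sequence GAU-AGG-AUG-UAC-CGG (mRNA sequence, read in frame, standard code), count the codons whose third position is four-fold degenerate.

Codon 1 GAU (Asp): third position 2-fold.
Codon 2 AGG (Arg): third position 2-fold.
Codon 3 AUG (Met): third position 1-fold.
Codon 4 UAC (Tyr): third position 2-fold.
Codon 5 CGG (Arg): third position 4-fold.
Four-fold degenerate third positions: 1.

1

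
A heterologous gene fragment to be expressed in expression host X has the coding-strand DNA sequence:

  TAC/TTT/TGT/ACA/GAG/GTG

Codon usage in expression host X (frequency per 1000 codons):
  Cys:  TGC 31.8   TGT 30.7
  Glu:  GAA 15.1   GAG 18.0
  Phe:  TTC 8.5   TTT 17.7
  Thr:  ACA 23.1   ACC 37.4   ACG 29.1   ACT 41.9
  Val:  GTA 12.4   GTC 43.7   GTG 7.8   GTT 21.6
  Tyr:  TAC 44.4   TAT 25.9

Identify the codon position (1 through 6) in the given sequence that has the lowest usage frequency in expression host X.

Codon 1 TAC (Tyr): 44.4 per 1000.
Codon 2 TTT (Phe): 17.7 per 1000.
Codon 3 TGT (Cys): 30.7 per 1000.
Codon 4 ACA (Thr): 23.1 per 1000.
Codon 5 GAG (Glu): 18.0 per 1000.
Codon 6 GTG (Val): 7.8 per 1000.
Lowest frequency is 7.8 at codon 6.

6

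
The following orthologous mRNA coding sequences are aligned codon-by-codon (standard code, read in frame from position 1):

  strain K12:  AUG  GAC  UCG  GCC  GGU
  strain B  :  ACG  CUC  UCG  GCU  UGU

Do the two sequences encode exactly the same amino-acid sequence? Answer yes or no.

no

Codon 1: AUG Met / ACG Thr — nonsynonymous.
Codon 2: GAC Asp / CUC Leu — nonsynonymous.
Codon 3: UCG Ser / UCG Ser — identical.
Codon 4: GCC Ala / GCU Ala — synonymous.
Codon 5: GGU Gly / UGU Cys — nonsynonymous.
Nonsynonymous differences: 3 → different protein.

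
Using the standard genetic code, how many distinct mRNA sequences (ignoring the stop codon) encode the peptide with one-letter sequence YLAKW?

Tyr: 2 codons.
Leu: 6 codons.
Ala: 4 codons.
Lys: 2 codons.
Trp: 1 codon.
2 × 6 × 4 × 2 × 1 = 96.

96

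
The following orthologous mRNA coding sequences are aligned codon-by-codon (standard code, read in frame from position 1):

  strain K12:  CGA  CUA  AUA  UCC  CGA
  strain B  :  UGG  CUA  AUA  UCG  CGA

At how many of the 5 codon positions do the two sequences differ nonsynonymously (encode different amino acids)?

1

Codon 1: CGA Arg / UGG Trp — nonsynonymous.
Codon 2: CUA Leu / CUA Leu — identical.
Codon 3: AUA Ile / AUA Ile — identical.
Codon 4: UCC Ser / UCG Ser — synonymous.
Codon 5: CGA Arg / CGA Arg — identical.
Nonsynonymous differences: 1.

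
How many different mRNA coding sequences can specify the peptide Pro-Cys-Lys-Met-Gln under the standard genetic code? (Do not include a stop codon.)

Pro: 4 codons.
Cys: 2 codons.
Lys: 2 codons.
Met: 1 codon.
Gln: 2 codons.
4 × 2 × 2 × 1 × 2 = 32.

32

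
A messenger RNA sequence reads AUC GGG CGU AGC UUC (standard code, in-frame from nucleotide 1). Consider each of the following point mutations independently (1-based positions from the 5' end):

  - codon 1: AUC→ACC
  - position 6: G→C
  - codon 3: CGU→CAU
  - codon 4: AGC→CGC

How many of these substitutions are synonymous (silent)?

Codon 1: AUC (Ile) → ACC (Thr) — missense.
Codon 2: GGG (Gly) → GGC (Gly) — synonymous.
Codon 3: CGU (Arg) → CAU (His) — missense.
Codon 4: AGC (Ser) → CGC (Arg) — missense.
Synonymous: 1 of 4.

1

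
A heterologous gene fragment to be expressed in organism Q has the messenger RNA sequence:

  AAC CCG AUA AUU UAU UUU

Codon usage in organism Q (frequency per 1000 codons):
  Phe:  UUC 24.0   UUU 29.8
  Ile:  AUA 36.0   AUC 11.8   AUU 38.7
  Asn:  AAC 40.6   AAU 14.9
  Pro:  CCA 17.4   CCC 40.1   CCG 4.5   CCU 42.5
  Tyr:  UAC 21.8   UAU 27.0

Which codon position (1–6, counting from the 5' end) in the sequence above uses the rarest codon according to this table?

2

Codon 1 AAC (Asn): 40.6 per 1000.
Codon 2 CCG (Pro): 4.5 per 1000.
Codon 3 AUA (Ile): 36.0 per 1000.
Codon 4 AUU (Ile): 38.7 per 1000.
Codon 5 UAU (Tyr): 27.0 per 1000.
Codon 6 UUU (Phe): 29.8 per 1000.
Lowest frequency is 4.5 at codon 2.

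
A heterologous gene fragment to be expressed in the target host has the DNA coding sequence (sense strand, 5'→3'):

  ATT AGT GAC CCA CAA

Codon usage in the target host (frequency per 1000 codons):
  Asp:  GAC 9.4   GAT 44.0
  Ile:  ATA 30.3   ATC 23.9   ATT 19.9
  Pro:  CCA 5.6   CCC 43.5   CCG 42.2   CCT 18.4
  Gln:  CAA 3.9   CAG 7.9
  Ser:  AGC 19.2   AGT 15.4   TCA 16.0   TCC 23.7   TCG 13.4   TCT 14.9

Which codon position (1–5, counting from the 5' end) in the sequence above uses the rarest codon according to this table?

Codon 1 ATT (Ile): 19.9 per 1000.
Codon 2 AGT (Ser): 15.4 per 1000.
Codon 3 GAC (Asp): 9.4 per 1000.
Codon 4 CCA (Pro): 5.6 per 1000.
Codon 5 CAA (Gln): 3.9 per 1000.
Lowest frequency is 3.9 at codon 5.

5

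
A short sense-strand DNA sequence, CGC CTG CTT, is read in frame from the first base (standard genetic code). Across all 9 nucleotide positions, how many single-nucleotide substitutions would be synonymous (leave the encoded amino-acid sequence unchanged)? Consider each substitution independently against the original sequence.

Codon 1 (CGC, Arg): 3 synonymous substitutions.
Codon 2 (CTG, Leu): 4 synonymous substitutions.
Codon 3 (CTT, Leu): 3 synonymous substitutions.
Total: 3 + 4 + 3 = 10.

10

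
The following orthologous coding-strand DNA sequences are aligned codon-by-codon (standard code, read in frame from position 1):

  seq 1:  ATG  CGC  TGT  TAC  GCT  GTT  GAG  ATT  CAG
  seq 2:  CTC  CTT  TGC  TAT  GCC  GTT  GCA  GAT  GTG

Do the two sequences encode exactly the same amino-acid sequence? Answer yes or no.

no

Codon 1: ATG Met / CTC Leu — nonsynonymous.
Codon 2: CGC Arg / CTT Leu — nonsynonymous.
Codon 3: TGT Cys / TGC Cys — synonymous.
Codon 4: TAC Tyr / TAT Tyr — synonymous.
Codon 5: GCT Ala / GCC Ala — synonymous.
Codon 6: GTT Val / GTT Val — identical.
Codon 7: GAG Glu / GCA Ala — nonsynonymous.
Codon 8: ATT Ile / GAT Asp — nonsynonymous.
Codon 9: CAG Gln / GTG Val — nonsynonymous.
Nonsynonymous differences: 5 → different protein.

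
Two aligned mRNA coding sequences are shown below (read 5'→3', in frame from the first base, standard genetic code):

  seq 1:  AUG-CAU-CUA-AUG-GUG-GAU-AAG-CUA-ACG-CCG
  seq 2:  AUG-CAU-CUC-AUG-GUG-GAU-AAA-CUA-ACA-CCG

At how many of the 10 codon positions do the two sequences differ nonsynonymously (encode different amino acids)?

Codon 1: AUG Met / AUG Met — identical.
Codon 2: CAU His / CAU His — identical.
Codon 3: CUA Leu / CUC Leu — synonymous.
Codon 4: AUG Met / AUG Met — identical.
Codon 5: GUG Val / GUG Val — identical.
Codon 6: GAU Asp / GAU Asp — identical.
Codon 7: AAG Lys / AAA Lys — synonymous.
Codon 8: CUA Leu / CUA Leu — identical.
Codon 9: ACG Thr / ACA Thr — synonymous.
Codon 10: CCG Pro / CCG Pro — identical.
Nonsynonymous differences: 0.

0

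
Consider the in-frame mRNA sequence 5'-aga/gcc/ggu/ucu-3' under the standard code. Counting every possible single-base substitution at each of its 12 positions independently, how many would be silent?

Codon 1 (AGA, Arg): 2 synonymous substitutions.
Codon 2 (GCC, Ala): 3 synonymous substitutions.
Codon 3 (GGU, Gly): 3 synonymous substitutions.
Codon 4 (UCU, Ser): 3 synonymous substitutions.
Total: 2 + 3 + 3 + 3 = 11.

11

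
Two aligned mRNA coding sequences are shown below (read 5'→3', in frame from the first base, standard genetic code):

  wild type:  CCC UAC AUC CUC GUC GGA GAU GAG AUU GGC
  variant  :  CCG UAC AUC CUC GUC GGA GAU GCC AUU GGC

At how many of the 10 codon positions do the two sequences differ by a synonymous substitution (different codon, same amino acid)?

Codon 1: CCC Pro / CCG Pro — synonymous.
Codon 2: UAC Tyr / UAC Tyr — identical.
Codon 3: AUC Ile / AUC Ile — identical.
Codon 4: CUC Leu / CUC Leu — identical.
Codon 5: GUC Val / GUC Val — identical.
Codon 6: GGA Gly / GGA Gly — identical.
Codon 7: GAU Asp / GAU Asp — identical.
Codon 8: GAG Glu / GCC Ala — nonsynonymous.
Codon 9: AUU Ile / AUU Ile — identical.
Codon 10: GGC Gly / GGC Gly — identical.
Synonymous differences: 1.

1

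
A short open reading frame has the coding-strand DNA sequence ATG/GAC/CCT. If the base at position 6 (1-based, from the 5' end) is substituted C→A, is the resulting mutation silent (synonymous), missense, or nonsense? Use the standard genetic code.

Position 6 falls in codon 2: GAC → Asp.
After the substitution the codon is GAA → Glu.
Asp ≠ Glu, so this is a missense mutation.

missense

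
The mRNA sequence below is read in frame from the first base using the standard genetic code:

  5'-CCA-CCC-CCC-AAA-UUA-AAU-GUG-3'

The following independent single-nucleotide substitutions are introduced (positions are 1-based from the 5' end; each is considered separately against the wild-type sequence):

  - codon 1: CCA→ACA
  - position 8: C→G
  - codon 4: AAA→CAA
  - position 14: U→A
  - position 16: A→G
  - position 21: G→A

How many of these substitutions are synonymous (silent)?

Codon 1: CCA (Pro) → ACA (Thr) — missense.
Codon 3: CCC (Pro) → CGC (Arg) — missense.
Codon 4: AAA (Lys) → CAA (Gln) — missense.
Codon 5: UUA (Leu) → UAA (Stop) — nonsense.
Codon 6: AAU (Asn) → GAU (Asp) — missense.
Codon 7: GUG (Val) → GUA (Val) — synonymous.
Synonymous: 1 of 6.

1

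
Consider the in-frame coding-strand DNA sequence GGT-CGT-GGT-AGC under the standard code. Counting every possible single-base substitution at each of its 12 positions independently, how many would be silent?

10

Codon 1 (GGT, Gly): 3 synonymous substitutions.
Codon 2 (CGT, Arg): 3 synonymous substitutions.
Codon 3 (GGT, Gly): 3 synonymous substitutions.
Codon 4 (AGC, Ser): 1 synonymous substitution.
Total: 3 + 3 + 3 + 1 = 10.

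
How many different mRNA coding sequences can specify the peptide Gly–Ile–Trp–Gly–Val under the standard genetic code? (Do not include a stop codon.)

Gly: 4 codons.
Ile: 3 codons.
Trp: 1 codon.
Gly: 4 codons.
Val: 4 codons.
4 × 3 × 1 × 4 × 4 = 192.

192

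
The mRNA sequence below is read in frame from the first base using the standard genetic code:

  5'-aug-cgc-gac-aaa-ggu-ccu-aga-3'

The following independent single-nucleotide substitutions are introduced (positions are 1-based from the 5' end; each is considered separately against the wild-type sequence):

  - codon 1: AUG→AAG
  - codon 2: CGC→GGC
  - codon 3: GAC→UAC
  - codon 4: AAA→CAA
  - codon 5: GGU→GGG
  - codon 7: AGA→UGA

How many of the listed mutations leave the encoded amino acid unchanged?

1

Codon 1: AUG (Met) → AAG (Lys) — missense.
Codon 2: CGC (Arg) → GGC (Gly) — missense.
Codon 3: GAC (Asp) → UAC (Tyr) — missense.
Codon 4: AAA (Lys) → CAA (Gln) — missense.
Codon 5: GGU (Gly) → GGG (Gly) — synonymous.
Codon 7: AGA (Arg) → UGA (Stop) — nonsense.
Synonymous: 1 of 6.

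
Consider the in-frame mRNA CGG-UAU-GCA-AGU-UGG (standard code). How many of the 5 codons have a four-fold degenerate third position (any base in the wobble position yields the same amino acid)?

Codon 1 CGG (Arg): third position 4-fold.
Codon 2 UAU (Tyr): third position 2-fold.
Codon 3 GCA (Ala): third position 4-fold.
Codon 4 AGU (Ser): third position 2-fold.
Codon 5 UGG (Trp): third position 1-fold.
Four-fold degenerate third positions: 2.

2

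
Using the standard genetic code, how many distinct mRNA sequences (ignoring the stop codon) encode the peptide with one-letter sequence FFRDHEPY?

Phe: 2 codons.
Phe: 2 codons.
Arg: 6 codons.
Asp: 2 codons.
His: 2 codons.
Glu: 2 codons.
Pro: 4 codons.
Tyr: 2 codons.
2 × 2 × 6 × 2 × 2 × 2 × 4 × 2 = 1536.

1536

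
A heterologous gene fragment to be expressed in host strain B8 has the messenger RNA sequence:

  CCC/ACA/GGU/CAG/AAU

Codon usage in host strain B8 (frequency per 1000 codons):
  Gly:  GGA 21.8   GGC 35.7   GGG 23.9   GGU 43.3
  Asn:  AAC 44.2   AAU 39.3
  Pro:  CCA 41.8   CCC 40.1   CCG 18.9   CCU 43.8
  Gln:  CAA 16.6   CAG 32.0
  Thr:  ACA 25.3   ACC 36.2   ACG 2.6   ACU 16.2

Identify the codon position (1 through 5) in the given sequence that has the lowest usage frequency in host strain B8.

Codon 1 CCC (Pro): 40.1 per 1000.
Codon 2 ACA (Thr): 25.3 per 1000.
Codon 3 GGU (Gly): 43.3 per 1000.
Codon 4 CAG (Gln): 32.0 per 1000.
Codon 5 AAU (Asn): 39.3 per 1000.
Lowest frequency is 25.3 at codon 2.

2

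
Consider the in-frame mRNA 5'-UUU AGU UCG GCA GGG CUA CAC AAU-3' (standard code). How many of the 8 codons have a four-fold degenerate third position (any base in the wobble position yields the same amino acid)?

4

Codon 1 UUU (Phe): third position 2-fold.
Codon 2 AGU (Ser): third position 2-fold.
Codon 3 UCG (Ser): third position 4-fold.
Codon 4 GCA (Ala): third position 4-fold.
Codon 5 GGG (Gly): third position 4-fold.
Codon 6 CUA (Leu): third position 4-fold.
Codon 7 CAC (His): third position 2-fold.
Codon 8 AAU (Asn): third position 2-fold.
Four-fold degenerate third positions: 4.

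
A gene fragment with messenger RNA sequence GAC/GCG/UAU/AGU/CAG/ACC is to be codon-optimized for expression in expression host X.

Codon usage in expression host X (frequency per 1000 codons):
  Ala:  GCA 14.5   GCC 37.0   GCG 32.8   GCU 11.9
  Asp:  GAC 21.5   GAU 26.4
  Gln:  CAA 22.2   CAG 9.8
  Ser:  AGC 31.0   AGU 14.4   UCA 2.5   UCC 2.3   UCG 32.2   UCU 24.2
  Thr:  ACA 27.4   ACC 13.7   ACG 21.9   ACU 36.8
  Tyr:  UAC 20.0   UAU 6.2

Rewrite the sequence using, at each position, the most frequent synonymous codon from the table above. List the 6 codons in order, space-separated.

Codon 1 (Asp): best is GAU at 26.4.
Codon 2 (Ala): best is GCC at 37.0.
Codon 3 (Tyr): best is UAC at 20.0.
Codon 4 (Ser): best is UCG at 32.2.
Codon 5 (Gln): best is CAA at 22.2.
Codon 6 (Thr): best is ACU at 36.8.

GAU GCC UAC UCG CAA ACU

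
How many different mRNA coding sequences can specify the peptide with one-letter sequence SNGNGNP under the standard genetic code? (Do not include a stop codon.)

Ser: 6 codons.
Asn: 2 codons.
Gly: 4 codons.
Asn: 2 codons.
Gly: 4 codons.
Asn: 2 codons.
Pro: 4 codons.
6 × 2 × 4 × 2 × 4 × 2 × 4 = 3072.

3072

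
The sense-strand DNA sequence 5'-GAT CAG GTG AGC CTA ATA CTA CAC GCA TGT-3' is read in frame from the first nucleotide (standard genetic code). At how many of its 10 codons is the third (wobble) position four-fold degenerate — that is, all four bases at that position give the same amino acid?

4

Codon 1 GAT (Asp): third position 2-fold.
Codon 2 CAG (Gln): third position 2-fold.
Codon 3 GTG (Val): third position 4-fold.
Codon 4 AGC (Ser): third position 2-fold.
Codon 5 CTA (Leu): third position 4-fold.
Codon 6 ATA (Ile): third position 3-fold.
Codon 7 CTA (Leu): third position 4-fold.
Codon 8 CAC (His): third position 2-fold.
Codon 9 GCA (Ala): third position 4-fold.
Codon 10 TGT (Cys): third position 2-fold.
Four-fold degenerate third positions: 4.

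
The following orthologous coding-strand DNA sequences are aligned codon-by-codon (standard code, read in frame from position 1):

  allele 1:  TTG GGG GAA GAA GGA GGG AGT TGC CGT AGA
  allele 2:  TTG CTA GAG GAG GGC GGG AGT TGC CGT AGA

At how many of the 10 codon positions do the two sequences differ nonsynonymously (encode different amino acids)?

Codon 1: TTG Leu / TTG Leu — identical.
Codon 2: GGG Gly / CTA Leu — nonsynonymous.
Codon 3: GAA Glu / GAG Glu — synonymous.
Codon 4: GAA Glu / GAG Glu — synonymous.
Codon 5: GGA Gly / GGC Gly — synonymous.
Codon 6: GGG Gly / GGG Gly — identical.
Codon 7: AGT Ser / AGT Ser — identical.
Codon 8: TGC Cys / TGC Cys — identical.
Codon 9: CGT Arg / CGT Arg — identical.
Codon 10: AGA Arg / AGA Arg — identical.
Nonsynonymous differences: 1.

1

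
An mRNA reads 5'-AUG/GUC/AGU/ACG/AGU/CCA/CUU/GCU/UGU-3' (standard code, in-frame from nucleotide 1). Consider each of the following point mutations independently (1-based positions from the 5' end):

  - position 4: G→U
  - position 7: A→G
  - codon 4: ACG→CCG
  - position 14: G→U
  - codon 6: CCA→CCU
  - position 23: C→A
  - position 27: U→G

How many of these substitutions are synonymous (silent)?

1

Codon 2: GUC (Val) → UUC (Phe) — missense.
Codon 3: AGU (Ser) → GGU (Gly) — missense.
Codon 4: ACG (Thr) → CCG (Pro) — missense.
Codon 5: AGU (Ser) → AUU (Ile) — missense.
Codon 6: CCA (Pro) → CCU (Pro) — synonymous.
Codon 8: GCU (Ala) → GAU (Asp) — missense.
Codon 9: UGU (Cys) → UGG (Trp) — missense.
Synonymous: 1 of 7.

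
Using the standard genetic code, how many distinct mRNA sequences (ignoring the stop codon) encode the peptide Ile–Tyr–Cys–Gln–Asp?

48

Ile: 3 codons.
Tyr: 2 codons.
Cys: 2 codons.
Gln: 2 codons.
Asp: 2 codons.
3 × 2 × 2 × 2 × 2 = 48.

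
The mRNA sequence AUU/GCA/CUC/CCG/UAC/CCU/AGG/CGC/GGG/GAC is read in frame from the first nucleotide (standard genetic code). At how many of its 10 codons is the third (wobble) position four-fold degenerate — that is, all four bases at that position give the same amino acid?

Codon 1 AUU (Ile): third position 3-fold.
Codon 2 GCA (Ala): third position 4-fold.
Codon 3 CUC (Leu): third position 4-fold.
Codon 4 CCG (Pro): third position 4-fold.
Codon 5 UAC (Tyr): third position 2-fold.
Codon 6 CCU (Pro): third position 4-fold.
Codon 7 AGG (Arg): third position 2-fold.
Codon 8 CGC (Arg): third position 4-fold.
Codon 9 GGG (Gly): third position 4-fold.
Codon 10 GAC (Asp): third position 2-fold.
Four-fold degenerate third positions: 6.

6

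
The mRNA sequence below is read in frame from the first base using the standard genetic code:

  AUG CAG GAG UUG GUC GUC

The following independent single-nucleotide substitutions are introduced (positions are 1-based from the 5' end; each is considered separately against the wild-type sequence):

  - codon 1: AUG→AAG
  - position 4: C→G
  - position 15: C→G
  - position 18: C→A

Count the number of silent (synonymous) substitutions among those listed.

Codon 1: AUG (Met) → AAG (Lys) — missense.
Codon 2: CAG (Gln) → GAG (Glu) — missense.
Codon 5: GUC (Val) → GUG (Val) — synonymous.
Codon 6: GUC (Val) → GUA (Val) — synonymous.
Synonymous: 2 of 4.

2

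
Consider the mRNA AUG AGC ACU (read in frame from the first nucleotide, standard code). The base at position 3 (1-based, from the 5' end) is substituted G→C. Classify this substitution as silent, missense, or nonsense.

Position 3 falls in codon 1: AUG → Met.
After the substitution the codon is AUC → Ile.
Met ≠ Ile, so this is a missense mutation.

missense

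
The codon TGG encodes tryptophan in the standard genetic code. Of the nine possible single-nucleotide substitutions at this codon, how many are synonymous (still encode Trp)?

0

Position 1: none → 0 synonymous.
Position 2: none → 0 synonymous.
Position 3: none → 0 synonymous.
Total: 0 + 0 + 0 = 0.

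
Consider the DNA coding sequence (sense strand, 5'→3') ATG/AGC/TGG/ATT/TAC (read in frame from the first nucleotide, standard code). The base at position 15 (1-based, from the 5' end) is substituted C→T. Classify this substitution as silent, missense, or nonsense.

Position 15 falls in codon 5: TAC → Tyr.
After the substitution the codon is TAT → Tyr.
Both encode Tyr, so the change is synonymous.

silent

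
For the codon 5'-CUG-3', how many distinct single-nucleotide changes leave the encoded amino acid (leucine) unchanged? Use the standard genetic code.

Position 1: UUG → 1 synonymous.
Position 2: none → 0 synonymous.
Position 3: CUU, CUC, CUA → 3 synonymous.
Total: 1 + 0 + 3 = 4.

4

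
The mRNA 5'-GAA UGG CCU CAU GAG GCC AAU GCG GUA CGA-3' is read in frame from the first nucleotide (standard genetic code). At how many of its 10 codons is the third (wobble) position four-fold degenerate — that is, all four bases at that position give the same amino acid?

Codon 1 GAA (Glu): third position 2-fold.
Codon 2 UGG (Trp): third position 1-fold.
Codon 3 CCU (Pro): third position 4-fold.
Codon 4 CAU (His): third position 2-fold.
Codon 5 GAG (Glu): third position 2-fold.
Codon 6 GCC (Ala): third position 4-fold.
Codon 7 AAU (Asn): third position 2-fold.
Codon 8 GCG (Ala): third position 4-fold.
Codon 9 GUA (Val): third position 4-fold.
Codon 10 CGA (Arg): third position 4-fold.
Four-fold degenerate third positions: 5.

5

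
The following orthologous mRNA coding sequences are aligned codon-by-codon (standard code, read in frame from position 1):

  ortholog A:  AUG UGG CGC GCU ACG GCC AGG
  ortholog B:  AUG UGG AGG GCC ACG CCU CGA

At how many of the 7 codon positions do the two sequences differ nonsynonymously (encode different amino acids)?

1

Codon 1: AUG Met / AUG Met — identical.
Codon 2: UGG Trp / UGG Trp — identical.
Codon 3: CGC Arg / AGG Arg — synonymous.
Codon 4: GCU Ala / GCC Ala — synonymous.
Codon 5: ACG Thr / ACG Thr — identical.
Codon 6: GCC Ala / CCU Pro — nonsynonymous.
Codon 7: AGG Arg / CGA Arg — synonymous.
Nonsynonymous differences: 1.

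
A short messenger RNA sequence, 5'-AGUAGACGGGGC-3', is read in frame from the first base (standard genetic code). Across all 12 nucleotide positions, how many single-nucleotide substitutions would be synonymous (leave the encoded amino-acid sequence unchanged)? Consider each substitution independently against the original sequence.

Codon 1 (AGU, Ser): 1 synonymous substitution.
Codon 2 (AGA, Arg): 2 synonymous substitutions.
Codon 3 (CGG, Arg): 4 synonymous substitutions.
Codon 4 (GGC, Gly): 3 synonymous substitutions.
Total: 1 + 2 + 4 + 3 = 10.

10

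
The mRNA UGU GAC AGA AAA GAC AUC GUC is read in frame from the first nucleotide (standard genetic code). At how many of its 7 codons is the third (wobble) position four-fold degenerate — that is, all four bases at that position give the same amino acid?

1

Codon 1 UGU (Cys): third position 2-fold.
Codon 2 GAC (Asp): third position 2-fold.
Codon 3 AGA (Arg): third position 2-fold.
Codon 4 AAA (Lys): third position 2-fold.
Codon 5 GAC (Asp): third position 2-fold.
Codon 6 AUC (Ile): third position 3-fold.
Codon 7 GUC (Val): third position 4-fold.
Four-fold degenerate third positions: 1.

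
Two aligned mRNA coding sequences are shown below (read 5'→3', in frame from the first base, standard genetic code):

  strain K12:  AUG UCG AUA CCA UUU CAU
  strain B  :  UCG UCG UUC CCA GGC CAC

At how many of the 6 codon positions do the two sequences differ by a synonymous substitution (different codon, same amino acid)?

1

Codon 1: AUG Met / UCG Ser — nonsynonymous.
Codon 2: UCG Ser / UCG Ser — identical.
Codon 3: AUA Ile / UUC Phe — nonsynonymous.
Codon 4: CCA Pro / CCA Pro — identical.
Codon 5: UUU Phe / GGC Gly — nonsynonymous.
Codon 6: CAU His / CAC His — synonymous.
Synonymous differences: 1.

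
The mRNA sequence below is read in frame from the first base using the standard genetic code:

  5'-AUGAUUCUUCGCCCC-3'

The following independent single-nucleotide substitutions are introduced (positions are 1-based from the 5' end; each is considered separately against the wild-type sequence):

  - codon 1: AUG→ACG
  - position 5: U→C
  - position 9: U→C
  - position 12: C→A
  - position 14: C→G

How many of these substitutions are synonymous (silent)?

Codon 1: AUG (Met) → ACG (Thr) — missense.
Codon 2: AUU (Ile) → ACU (Thr) — missense.
Codon 3: CUU (Leu) → CUC (Leu) — synonymous.
Codon 4: CGC (Arg) → CGA (Arg) — synonymous.
Codon 5: CCC (Pro) → CGC (Arg) — missense.
Synonymous: 2 of 5.

2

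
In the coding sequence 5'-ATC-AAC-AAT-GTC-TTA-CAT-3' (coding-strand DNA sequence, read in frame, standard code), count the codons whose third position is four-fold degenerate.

1

Codon 1 ATC (Ile): third position 3-fold.
Codon 2 AAC (Asn): third position 2-fold.
Codon 3 AAT (Asn): third position 2-fold.
Codon 4 GTC (Val): third position 4-fold.
Codon 5 TTA (Leu): third position 2-fold.
Codon 6 CAT (His): third position 2-fold.
Four-fold degenerate third positions: 1.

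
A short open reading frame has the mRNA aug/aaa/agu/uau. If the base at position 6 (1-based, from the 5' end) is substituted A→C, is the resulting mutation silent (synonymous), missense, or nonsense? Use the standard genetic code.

missense

Position 6 falls in codon 2: AAA → Lys.
After the substitution the codon is AAC → Asn.
Lys ≠ Asn, so this is a missense mutation.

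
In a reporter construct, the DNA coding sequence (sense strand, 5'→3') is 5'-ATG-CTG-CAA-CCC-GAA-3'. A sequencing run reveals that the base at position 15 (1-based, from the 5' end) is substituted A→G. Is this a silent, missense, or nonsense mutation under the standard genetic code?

Position 15 falls in codon 5: GAA → Glu.
After the substitution the codon is GAG → Glu.
Both encode Glu, so the change is synonymous.

silent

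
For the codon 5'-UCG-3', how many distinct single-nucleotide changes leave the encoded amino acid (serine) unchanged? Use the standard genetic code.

3

Position 1: none → 0 synonymous.
Position 2: none → 0 synonymous.
Position 3: UCU, UCC, UCA → 3 synonymous.
Total: 0 + 0 + 3 = 3.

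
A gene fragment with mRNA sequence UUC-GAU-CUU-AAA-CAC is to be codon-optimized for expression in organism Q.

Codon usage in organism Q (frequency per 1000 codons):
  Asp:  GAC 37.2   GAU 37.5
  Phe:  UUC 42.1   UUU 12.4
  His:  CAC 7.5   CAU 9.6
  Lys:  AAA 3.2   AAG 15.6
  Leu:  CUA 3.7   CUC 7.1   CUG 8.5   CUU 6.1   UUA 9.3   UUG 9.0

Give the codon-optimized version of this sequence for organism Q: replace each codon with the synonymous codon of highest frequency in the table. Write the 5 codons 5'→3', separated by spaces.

Codon 1 (Phe): best is UUC at 42.1.
Codon 2 (Asp): best is GAU at 37.5.
Codon 3 (Leu): best is UUA at 9.3.
Codon 4 (Lys): best is AAG at 15.6.
Codon 5 (His): best is CAU at 9.6.

UUC GAU UUA AAG CAU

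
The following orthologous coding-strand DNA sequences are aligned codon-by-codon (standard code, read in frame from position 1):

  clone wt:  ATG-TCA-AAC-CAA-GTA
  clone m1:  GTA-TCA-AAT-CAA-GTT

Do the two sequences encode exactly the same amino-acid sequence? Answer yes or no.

Codon 1: ATG Met / GTA Val — nonsynonymous.
Codon 2: TCA Ser / TCA Ser — identical.
Codon 3: AAC Asn / AAT Asn — synonymous.
Codon 4: CAA Gln / CAA Gln — identical.
Codon 5: GTA Val / GTT Val — synonymous.
Nonsynonymous differences: 1 → different protein.

no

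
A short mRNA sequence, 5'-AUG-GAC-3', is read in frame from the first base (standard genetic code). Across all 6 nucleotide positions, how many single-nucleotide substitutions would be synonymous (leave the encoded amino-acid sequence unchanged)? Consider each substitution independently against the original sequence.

1

Codon 1 (AUG, Met): 0 synonymous substitutions.
Codon 2 (GAC, Asp): 1 synonymous substitution.
Total: 0 + 1 = 1.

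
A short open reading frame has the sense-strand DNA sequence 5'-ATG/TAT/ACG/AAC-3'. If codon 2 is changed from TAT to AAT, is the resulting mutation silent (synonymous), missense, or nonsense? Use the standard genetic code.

Position 4 falls in codon 2: TAT → Tyr.
After the substitution the codon is AAT → Asn.
Tyr ≠ Asn, so this is a missense mutation.

missense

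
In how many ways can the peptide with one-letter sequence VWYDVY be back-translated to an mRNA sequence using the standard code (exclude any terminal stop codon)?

Val: 4 codons.
Trp: 1 codon.
Tyr: 2 codons.
Asp: 2 codons.
Val: 4 codons.
Tyr: 2 codons.
4 × 1 × 2 × 2 × 4 × 2 = 128.

128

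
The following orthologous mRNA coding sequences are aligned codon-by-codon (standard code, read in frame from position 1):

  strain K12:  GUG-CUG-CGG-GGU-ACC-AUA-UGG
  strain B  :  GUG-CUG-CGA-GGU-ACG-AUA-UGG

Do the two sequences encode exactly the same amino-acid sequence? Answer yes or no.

Codon 1: GUG Val / GUG Val — identical.
Codon 2: CUG Leu / CUG Leu — identical.
Codon 3: CGG Arg / CGA Arg — synonymous.
Codon 4: GGU Gly / GGU Gly — identical.
Codon 5: ACC Thr / ACG Thr — synonymous.
Codon 6: AUA Ile / AUA Ile — identical.
Codon 7: UGG Trp / UGG Trp — identical.
Nonsynonymous differences: 0 → same protein.

yes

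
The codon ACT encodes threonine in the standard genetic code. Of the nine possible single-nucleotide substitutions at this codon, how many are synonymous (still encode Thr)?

Position 1: none → 0 synonymous.
Position 2: none → 0 synonymous.
Position 3: ACC, ACA, ACG → 3 synonymous.
Total: 0 + 0 + 3 = 3.

3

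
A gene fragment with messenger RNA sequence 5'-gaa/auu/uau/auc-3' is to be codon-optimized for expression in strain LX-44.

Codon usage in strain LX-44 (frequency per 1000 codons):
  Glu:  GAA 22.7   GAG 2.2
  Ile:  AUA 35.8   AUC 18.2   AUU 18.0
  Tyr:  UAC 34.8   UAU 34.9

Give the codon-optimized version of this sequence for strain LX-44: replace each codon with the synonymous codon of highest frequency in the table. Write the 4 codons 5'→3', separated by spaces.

Codon 1 (Glu): best is GAA at 22.7.
Codon 2 (Ile): best is AUA at 35.8.
Codon 3 (Tyr): best is UAU at 34.9.
Codon 4 (Ile): best is AUA at 35.8.

GAA AUA UAU AUA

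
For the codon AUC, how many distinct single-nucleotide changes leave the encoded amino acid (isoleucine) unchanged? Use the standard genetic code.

Position 1: none → 0 synonymous.
Position 2: none → 0 synonymous.
Position 3: AUU, AUA → 2 synonymous.
Total: 0 + 0 + 2 = 2.

2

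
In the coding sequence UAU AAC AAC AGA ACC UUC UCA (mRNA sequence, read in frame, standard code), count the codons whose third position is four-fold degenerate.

2

Codon 1 UAU (Tyr): third position 2-fold.
Codon 2 AAC (Asn): third position 2-fold.
Codon 3 AAC (Asn): third position 2-fold.
Codon 4 AGA (Arg): third position 2-fold.
Codon 5 ACC (Thr): third position 4-fold.
Codon 6 UUC (Phe): third position 2-fold.
Codon 7 UCA (Ser): third position 4-fold.
Four-fold degenerate third positions: 2.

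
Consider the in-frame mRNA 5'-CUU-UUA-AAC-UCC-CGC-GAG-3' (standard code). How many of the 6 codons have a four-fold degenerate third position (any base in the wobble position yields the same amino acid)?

3

Codon 1 CUU (Leu): third position 4-fold.
Codon 2 UUA (Leu): third position 2-fold.
Codon 3 AAC (Asn): third position 2-fold.
Codon 4 UCC (Ser): third position 4-fold.
Codon 5 CGC (Arg): third position 4-fold.
Codon 6 GAG (Glu): third position 2-fold.
Four-fold degenerate third positions: 3.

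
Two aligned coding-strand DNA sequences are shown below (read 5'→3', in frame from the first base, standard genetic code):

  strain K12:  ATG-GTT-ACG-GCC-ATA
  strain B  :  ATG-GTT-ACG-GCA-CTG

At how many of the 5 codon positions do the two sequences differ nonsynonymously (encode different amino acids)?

Codon 1: ATG Met / ATG Met — identical.
Codon 2: GTT Val / GTT Val — identical.
Codon 3: ACG Thr / ACG Thr — identical.
Codon 4: GCC Ala / GCA Ala — synonymous.
Codon 5: ATA Ile / CTG Leu — nonsynonymous.
Nonsynonymous differences: 1.

1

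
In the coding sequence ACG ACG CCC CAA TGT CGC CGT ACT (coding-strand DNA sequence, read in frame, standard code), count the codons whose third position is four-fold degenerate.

6

Codon 1 ACG (Thr): third position 4-fold.
Codon 2 ACG (Thr): third position 4-fold.
Codon 3 CCC (Pro): third position 4-fold.
Codon 4 CAA (Gln): third position 2-fold.
Codon 5 TGT (Cys): third position 2-fold.
Codon 6 CGC (Arg): third position 4-fold.
Codon 7 CGT (Arg): third position 4-fold.
Codon 8 ACT (Thr): third position 4-fold.
Four-fold degenerate third positions: 6.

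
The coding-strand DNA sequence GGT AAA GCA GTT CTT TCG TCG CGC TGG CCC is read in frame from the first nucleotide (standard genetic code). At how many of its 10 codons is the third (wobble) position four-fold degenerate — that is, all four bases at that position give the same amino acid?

Codon 1 GGT (Gly): third position 4-fold.
Codon 2 AAA (Lys): third position 2-fold.
Codon 3 GCA (Ala): third position 4-fold.
Codon 4 GTT (Val): third position 4-fold.
Codon 5 CTT (Leu): third position 4-fold.
Codon 6 TCG (Ser): third position 4-fold.
Codon 7 TCG (Ser): third position 4-fold.
Codon 8 CGC (Arg): third position 4-fold.
Codon 9 TGG (Trp): third position 1-fold.
Codon 10 CCC (Pro): third position 4-fold.
Four-fold degenerate third positions: 8.

8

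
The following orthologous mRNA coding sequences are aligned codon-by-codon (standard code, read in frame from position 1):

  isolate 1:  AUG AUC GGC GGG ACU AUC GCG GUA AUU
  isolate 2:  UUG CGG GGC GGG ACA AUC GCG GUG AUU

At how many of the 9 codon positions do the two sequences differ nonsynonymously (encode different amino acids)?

2

Codon 1: AUG Met / UUG Leu — nonsynonymous.
Codon 2: AUC Ile / CGG Arg — nonsynonymous.
Codon 3: GGC Gly / GGC Gly — identical.
Codon 4: GGG Gly / GGG Gly — identical.
Codon 5: ACU Thr / ACA Thr — synonymous.
Codon 6: AUC Ile / AUC Ile — identical.
Codon 7: GCG Ala / GCG Ala — identical.
Codon 8: GUA Val / GUG Val — synonymous.
Codon 9: AUU Ile / AUU Ile — identical.
Nonsynonymous differences: 2.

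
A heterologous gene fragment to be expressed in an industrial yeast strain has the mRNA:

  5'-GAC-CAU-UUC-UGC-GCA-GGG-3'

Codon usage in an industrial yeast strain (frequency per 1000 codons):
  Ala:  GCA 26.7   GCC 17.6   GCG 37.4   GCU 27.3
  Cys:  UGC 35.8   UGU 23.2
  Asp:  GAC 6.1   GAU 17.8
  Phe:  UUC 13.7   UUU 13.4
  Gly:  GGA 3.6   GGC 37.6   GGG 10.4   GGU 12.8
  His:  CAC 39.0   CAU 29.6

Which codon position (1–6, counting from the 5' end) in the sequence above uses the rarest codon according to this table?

Codon 1 GAC (Asp): 6.1 per 1000.
Codon 2 CAU (His): 29.6 per 1000.
Codon 3 UUC (Phe): 13.7 per 1000.
Codon 4 UGC (Cys): 35.8 per 1000.
Codon 5 GCA (Ala): 26.7 per 1000.
Codon 6 GGG (Gly): 10.4 per 1000.
Lowest frequency is 6.1 at codon 1.

1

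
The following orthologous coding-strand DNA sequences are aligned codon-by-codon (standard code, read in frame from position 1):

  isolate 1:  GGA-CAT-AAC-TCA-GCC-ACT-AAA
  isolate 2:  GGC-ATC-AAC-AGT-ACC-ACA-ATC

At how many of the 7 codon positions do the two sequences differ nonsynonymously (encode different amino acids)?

Codon 1: GGA Gly / GGC Gly — synonymous.
Codon 2: CAT His / ATC Ile — nonsynonymous.
Codon 3: AAC Asn / AAC Asn — identical.
Codon 4: TCA Ser / AGT Ser — synonymous.
Codon 5: GCC Ala / ACC Thr — nonsynonymous.
Codon 6: ACT Thr / ACA Thr — synonymous.
Codon 7: AAA Lys / ATC Ile — nonsynonymous.
Nonsynonymous differences: 3.

3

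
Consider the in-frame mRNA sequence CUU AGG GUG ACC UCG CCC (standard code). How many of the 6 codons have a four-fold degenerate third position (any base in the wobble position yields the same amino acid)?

Codon 1 CUU (Leu): third position 4-fold.
Codon 2 AGG (Arg): third position 2-fold.
Codon 3 GUG (Val): third position 4-fold.
Codon 4 ACC (Thr): third position 4-fold.
Codon 5 UCG (Ser): third position 4-fold.
Codon 6 CCC (Pro): third position 4-fold.
Four-fold degenerate third positions: 5.

5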